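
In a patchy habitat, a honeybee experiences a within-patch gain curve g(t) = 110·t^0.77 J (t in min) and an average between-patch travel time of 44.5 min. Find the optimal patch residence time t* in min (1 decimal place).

149.0 min

Optimal t* satisfies g'(t*) = g(t*)/(T + t*).
g'(t) = 0.77·110·t^-0.23. Setting 0.77·110·t^-0.23 = 110·t^0.77/(44.5+t) gives 0.77(44.5+t) = t, so 0.23·t = 0.77×44.5.
t* = 0.77×44.5/0.23 = 149 min.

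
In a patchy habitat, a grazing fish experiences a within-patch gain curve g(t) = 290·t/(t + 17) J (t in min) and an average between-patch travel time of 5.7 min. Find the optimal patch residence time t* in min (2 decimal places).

9.84 min

Optimal t* satisfies g'(t*) = g(t*)/(T + t*).
g'(t) = 290·17/(t + 17)². Setting 290·17/(t+17)² = 290t/[(t+17)(5.7+t)] gives 17(5.7+t) = t(t+17), so t² = 17×5.7 = 96.9.
t* = √96.9 = 9.844 min.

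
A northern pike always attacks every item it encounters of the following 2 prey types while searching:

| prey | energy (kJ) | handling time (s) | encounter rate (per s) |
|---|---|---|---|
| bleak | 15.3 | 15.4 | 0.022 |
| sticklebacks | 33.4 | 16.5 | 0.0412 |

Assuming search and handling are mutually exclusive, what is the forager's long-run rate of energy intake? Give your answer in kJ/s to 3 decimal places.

R = Σλ_iE_i / (1 + Σλ_ih_i)
Numerator: 0.022×15.3 + 0.0412×33.4 = 1.713
Denominator: 1 + 0.022×15.4 + 0.0412×16.5 = 2.019
R = 1.713/2.019 = 0.8484 kJ/s

0.848 kJ/s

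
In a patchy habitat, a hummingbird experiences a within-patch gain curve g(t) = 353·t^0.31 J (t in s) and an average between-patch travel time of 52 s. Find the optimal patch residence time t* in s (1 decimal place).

23.4 s

Maximise g(t)/(T+t): set derivative to zero → g'(t)(T+t) = g(t).
g'(t) = 0.31·353·t^-0.69. Setting 0.31·353·t^-0.69 = 353·t^0.31/(52+t) gives 0.31(52+t) = t, so 0.69·t = 0.31×52.
t* = 0.31×52/0.69 = 23.36 s.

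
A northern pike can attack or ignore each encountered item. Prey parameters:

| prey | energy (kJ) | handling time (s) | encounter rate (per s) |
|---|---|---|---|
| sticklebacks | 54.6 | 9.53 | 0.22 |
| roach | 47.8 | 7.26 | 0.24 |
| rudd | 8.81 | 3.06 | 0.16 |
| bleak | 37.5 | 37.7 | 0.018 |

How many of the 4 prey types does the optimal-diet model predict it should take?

Profitabilities (E/h, kJ/s): roach 6.58, sticklebacks 5.73, rudd 2.88, bleak 0.995. Add prey in this order while the next type's profitability exceeds the intake rate on those already taken.
Rate on top 1: 4.183. sticklebacks: 5.73 > 4.183 → include.
Rate on top 2: 4.853. rudd: 2.88 < 4.853 → exclude; stop.
Optimal diet: roach, sticklebacks — 2 of 4 types.

2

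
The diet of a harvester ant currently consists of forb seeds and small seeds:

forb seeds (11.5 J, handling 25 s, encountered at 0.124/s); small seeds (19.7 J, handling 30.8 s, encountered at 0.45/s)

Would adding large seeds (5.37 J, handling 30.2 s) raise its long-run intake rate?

On forb seeds and small seeds alone, R = ΣλE/(1+Σλh) = 10.29/17.96 = 0.573 J/s.
Profitability of large seeds: 5.37/30.2 = 0.1778 J/s.
0.1778 < 0.573, so adding large seeds would lower the average — exclude it.

No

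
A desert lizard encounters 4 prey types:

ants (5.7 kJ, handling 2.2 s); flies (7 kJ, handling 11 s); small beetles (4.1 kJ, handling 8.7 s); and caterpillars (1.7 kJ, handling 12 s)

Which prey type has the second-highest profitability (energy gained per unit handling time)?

flies

Profitability E/h (kJ/s): ants = 5.7/2.2 = 2.59, flies = 7/11 = 0.636, small beetles = 4.1/8.7 = 0.471, caterpillars = 1.7/12 = 0.142.
Ranked: ants > flies > small beetles > caterpillars.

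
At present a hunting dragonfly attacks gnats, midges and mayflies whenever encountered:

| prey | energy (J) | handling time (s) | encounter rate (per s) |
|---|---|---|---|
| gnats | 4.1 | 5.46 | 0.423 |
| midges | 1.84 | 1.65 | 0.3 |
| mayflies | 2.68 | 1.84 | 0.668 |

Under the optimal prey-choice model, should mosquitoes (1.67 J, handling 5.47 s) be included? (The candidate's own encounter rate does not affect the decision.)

No

On gnats, midges and mayflies alone, R = ΣλE/(1+Σλh) = 4.077/5.034 = 0.8098 J/s.
mosquitoes: E/h = 1.67/5.47 = 0.3053 J/s.
0.3053 < 0.8098, so adding mosquitoes would lower the average — exclude it.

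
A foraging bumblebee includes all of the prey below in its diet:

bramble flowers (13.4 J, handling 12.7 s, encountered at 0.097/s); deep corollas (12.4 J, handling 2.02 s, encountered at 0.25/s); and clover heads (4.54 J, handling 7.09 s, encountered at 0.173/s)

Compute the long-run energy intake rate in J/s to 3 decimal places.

1.308 J/s

R = Σλ_iE_i / (1 + Σλ_ih_i)
Numerator: 0.097×13.4 + 0.25×12.4 + 0.173×4.54 = 5.185
Denominator: 1 + 0.097×12.7 + 0.25×2.02 + 0.173×7.09 = 3.963
R = 5.185/3.963 = 1.308 J/s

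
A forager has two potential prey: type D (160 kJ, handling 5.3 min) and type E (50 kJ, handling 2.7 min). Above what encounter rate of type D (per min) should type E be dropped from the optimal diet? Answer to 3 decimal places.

The zero-one rule: include type E iff E₂/h₂ > λE₁/(1+λh₁). Equality gives the switch point.
λE₁h₂ = E₂ + λE₂h₁ ⇒ λ = E₂/(E₁h₂ − E₂h₁) = 50/(432 − 265) = 0.2994 per min.

0.299 per min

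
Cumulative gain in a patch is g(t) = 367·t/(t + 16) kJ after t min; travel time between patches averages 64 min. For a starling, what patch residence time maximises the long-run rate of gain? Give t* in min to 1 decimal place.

32.0 min

By the marginal value theorem, leave when the instantaneous gain rate g'(t) equals the habitat-wide average g(t)/(T + t).
g'(t) = 367·16/(t + 16)². Setting 367·16/(t+16)² = 367t/[(t+16)(64+t)] gives 16(64+t) = t(t+16), so t² = 16×64 = 1024.
t* = √1024 = 32 min.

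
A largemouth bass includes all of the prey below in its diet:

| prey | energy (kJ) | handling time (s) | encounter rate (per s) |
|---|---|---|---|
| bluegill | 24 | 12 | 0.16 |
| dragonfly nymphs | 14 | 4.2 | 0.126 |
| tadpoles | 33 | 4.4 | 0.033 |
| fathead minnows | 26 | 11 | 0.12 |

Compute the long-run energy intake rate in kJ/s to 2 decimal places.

2.00 kJ/s

R = (0.16×24 + 0.126×14 + 0.033×33 + 0.12×26) / (1 + 0.16×12 + 0.126×4.2 + 0.033×4.4 + 0.12×11) = 9.813/4.914 = 1.997 kJ/s.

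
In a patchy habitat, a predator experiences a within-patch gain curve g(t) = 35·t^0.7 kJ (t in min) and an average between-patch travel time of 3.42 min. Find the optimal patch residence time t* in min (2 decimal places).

7.98 min

Maximise g(t)/(T+t): set derivative to zero → g'(t)(T+t) = g(t).
g'(t) = 0.7·35·t^-0.3. Setting 0.7·35·t^-0.3 = 35·t^0.7/(3.42+t) gives 0.7(3.42+t) = t, so 0.30·t = 0.7×3.42.
t* = 0.7×3.42/0.30 = 7.98 min.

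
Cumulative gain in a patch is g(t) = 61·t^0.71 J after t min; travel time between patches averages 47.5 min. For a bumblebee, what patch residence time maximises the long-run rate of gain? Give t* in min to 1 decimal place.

Optimal t* satisfies g'(t*) = g(t*)/(T + t*).
g'(t) = 0.71·61·t^-0.29. Setting 0.71·61·t^-0.29 = 61·t^0.71/(47.5+t) gives 0.71(47.5+t) = t, so 0.29·t = 0.71×47.5.
t* = 0.71×47.5/0.29 = 116.3 min.

116.3 min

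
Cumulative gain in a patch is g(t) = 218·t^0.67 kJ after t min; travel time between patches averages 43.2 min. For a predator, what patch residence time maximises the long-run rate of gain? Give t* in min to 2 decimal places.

87.71 min

Maximise g(t)/(T+t): set derivative to zero → g'(t)(T+t) = g(t).
g'(t) = 0.67·218·t^-0.33. Setting 0.67·218·t^-0.33 = 218·t^0.67/(43.2+t) gives 0.67(43.2+t) = t, so 0.33·t = 0.67×43.2.
t* = 0.67×43.2/0.33 = 87.71 min.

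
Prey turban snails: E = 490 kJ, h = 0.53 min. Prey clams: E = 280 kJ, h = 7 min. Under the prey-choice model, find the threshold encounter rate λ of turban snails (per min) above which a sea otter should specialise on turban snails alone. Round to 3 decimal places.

0.085 per min

The zero-one rule: include clams iff E₂/h₂ > λE₁/(1+λh₁). Equality gives the switch point.
λE₁h₂ = E₂ + λE₂h₁ ⇒ λ = E₂/(E₁h₂ − E₂h₁) = 280/(3430 − 148.4) = 0.08532 per min.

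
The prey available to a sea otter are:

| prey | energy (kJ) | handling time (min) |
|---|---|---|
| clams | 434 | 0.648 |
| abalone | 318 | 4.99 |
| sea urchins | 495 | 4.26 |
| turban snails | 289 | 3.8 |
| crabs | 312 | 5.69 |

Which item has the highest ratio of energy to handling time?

In descending order of E/h:
clams: 434/0.648 = 670 kJ/min
sea urchins: 495/4.26 = 116 kJ/min
turban snails: 289/3.8 = 76.1 kJ/min
abalone: 318/4.99 = 63.7 kJ/min
crabs: 312/5.69 = 54.8 kJ/min

clams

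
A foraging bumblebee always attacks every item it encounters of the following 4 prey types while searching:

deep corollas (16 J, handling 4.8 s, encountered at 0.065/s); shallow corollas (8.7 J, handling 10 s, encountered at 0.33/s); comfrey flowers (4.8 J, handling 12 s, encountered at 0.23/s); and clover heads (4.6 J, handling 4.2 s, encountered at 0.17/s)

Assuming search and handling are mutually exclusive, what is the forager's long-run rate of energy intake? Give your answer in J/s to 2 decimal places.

0.72 J/s

R = (0.065×16 + 0.33×8.7 + 0.23×4.8 + 0.17×4.6) / (1 + 0.065×4.8 + 0.33×10 + 0.23×12 + 0.17×4.2) = 5.797/8.086 = 0.7169 J/s.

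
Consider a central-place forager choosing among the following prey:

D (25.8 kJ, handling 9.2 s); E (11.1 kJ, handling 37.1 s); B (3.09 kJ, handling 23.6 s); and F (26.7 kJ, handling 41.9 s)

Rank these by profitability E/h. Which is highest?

In descending order of E/h:
D: 25.8/9.2 = 2.8 kJ/s
F: 26.7/41.9 = 0.637 kJ/s
E: 11.1/37.1 = 0.299 kJ/s
B: 3.09/23.6 = 0.131 kJ/s

D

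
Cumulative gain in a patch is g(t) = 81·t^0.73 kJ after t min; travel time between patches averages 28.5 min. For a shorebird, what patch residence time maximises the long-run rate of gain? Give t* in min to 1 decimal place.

77.1 min

Maximise g(t)/(T+t): set derivative to zero → g'(t)(T+t) = g(t).
g'(t) = 0.73·81·t^-0.27. Setting 0.73·81·t^-0.27 = 81·t^0.73/(28.5+t) gives 0.73(28.5+t) = t, so 0.27·t = 0.73×28.5.
t* = 0.73×28.5/0.27 = 77.06 min.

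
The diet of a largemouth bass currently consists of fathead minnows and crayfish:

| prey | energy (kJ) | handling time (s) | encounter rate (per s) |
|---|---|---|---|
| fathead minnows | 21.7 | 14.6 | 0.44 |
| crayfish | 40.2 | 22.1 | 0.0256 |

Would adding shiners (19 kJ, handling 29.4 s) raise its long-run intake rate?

No

On fathead minnows and crayfish alone, R = ΣλE/(1+Σλh) = 10.58/7.99 = 1.324 kJ/s.
Profitability of shiners: 19/29.4 = 0.6463 kJ/s.
Since 0.6463 < R, time spent handling shiners is better spent searching.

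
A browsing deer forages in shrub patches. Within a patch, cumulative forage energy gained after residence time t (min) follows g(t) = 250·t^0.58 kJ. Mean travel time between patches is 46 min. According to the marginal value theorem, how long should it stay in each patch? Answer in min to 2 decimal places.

63.52 min

By the marginal value theorem, leave when the instantaneous gain rate g'(t) equals the habitat-wide average g(t)/(T + t).
g'(t) = 0.58·250·t^-0.42. Setting 0.58·250·t^-0.42 = 250·t^0.58/(46+t) gives 0.58(46+t) = t, so 0.42·t = 0.58×46.
t* = 0.58×46/0.42 = 63.52 min.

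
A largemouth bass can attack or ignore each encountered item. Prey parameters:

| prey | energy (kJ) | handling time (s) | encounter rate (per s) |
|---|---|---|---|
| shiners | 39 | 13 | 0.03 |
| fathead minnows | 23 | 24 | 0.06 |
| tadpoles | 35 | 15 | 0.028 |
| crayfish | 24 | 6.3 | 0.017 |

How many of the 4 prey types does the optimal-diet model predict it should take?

3

Rank by E/h (kJ/s): crayfish 3.81, shiners 3, tadpoles 2.33, fathead minnows 0.958. Include each in turn until the next type's E/h falls below the running intake rate.
Rate on top 1: 0.3685. shiners: 3 > 0.3685 → include.
Rate on top 2: 1.054. tadpoles: 2.33 > 1.054 → include.
Rate on top 3: 1.334. fathead minnows: 0.958 < 1.334 → exclude; stop.
Optimal diet: crayfish, shiners, tadpoles — 3 of 4 types.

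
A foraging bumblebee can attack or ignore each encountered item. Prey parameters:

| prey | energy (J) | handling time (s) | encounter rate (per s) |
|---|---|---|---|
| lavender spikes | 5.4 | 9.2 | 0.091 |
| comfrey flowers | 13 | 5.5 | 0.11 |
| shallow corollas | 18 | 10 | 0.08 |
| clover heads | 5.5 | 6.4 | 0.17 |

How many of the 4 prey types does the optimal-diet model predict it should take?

E/h in descending order: comfrey flowers 2.36, shallow corollas 1.8, clover heads 0.859, lavender spikes 0.587 J/s. The optimal diet is the largest prefix of this list for which every included type satisfies E_i/h_i > R on the types above it.
Rate on top 1: 0.891. shallow corollas: 1.8 > 0.891 → include.
Rate on top 2: 1.193. clover heads: 0.859 < 1.193 → exclude; stop.
Optimal diet: comfrey flowers, shallow corollas — 2 of 4 types.

2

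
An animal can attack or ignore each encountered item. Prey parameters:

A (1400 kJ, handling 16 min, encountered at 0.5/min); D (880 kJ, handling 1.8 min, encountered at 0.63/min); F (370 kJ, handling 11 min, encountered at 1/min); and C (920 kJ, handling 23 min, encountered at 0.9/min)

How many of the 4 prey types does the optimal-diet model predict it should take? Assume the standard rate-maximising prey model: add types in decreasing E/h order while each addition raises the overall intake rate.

1

Rank by E/h (kJ/min): D 489, A 87.5, C 40, F 33.6. Include each in turn until the next type's E/h falls below the running intake rate.
Rate on top 1: 259.8. A: 87.5 < 259.8 → exclude; stop.
Optimal diet: D — 1 of 4 types.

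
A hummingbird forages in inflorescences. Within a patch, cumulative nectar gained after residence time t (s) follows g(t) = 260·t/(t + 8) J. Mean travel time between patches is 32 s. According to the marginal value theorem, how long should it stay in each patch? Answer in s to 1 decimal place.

16.0 s

By the marginal value theorem, leave when the instantaneous gain rate g'(t) equals the habitat-wide average g(t)/(T + t).
g'(t) = 260·8/(t + 8)². Setting 260·8/(t+8)² = 260t/[(t+8)(32+t)] gives 8(32+t) = t(t+8), so t² = 8×32 = 256.
t* = √256 = 16 s.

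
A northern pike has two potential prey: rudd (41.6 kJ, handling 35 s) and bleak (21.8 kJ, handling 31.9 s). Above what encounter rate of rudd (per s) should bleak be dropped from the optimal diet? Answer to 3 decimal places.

The zero-one rule: include bleak iff E₂/h₂ > λE₁/(1+λh₁). Equality gives the switch point.
λE₁h₂ = E₂ + λE₂h₁ ⇒ λ = E₂/(E₁h₂ − E₂h₁) = 21.8/(1327 − 763) = 0.03865 per s.

0.039 per s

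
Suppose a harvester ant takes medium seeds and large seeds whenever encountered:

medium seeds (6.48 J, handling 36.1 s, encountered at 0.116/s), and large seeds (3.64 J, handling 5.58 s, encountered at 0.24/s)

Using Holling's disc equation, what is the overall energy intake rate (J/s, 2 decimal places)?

0.25 J/s

R = Σλ_iE_i / (1 + Σλ_ih_i)
Numerator: 0.116×6.48 + 0.24×3.64 = 1.625
Denominator: 1 + 0.116×36.1 + 0.24×5.58 = 6.527
R = 1.625/6.527 = 0.249 J/s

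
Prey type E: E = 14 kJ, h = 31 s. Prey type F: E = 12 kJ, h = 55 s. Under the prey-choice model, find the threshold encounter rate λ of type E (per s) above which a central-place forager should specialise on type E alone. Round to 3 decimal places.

0.030 per s

Drop type F once their profitability E₂/h₂ falls below the rate achievable on type E alone: E₂/h₂ = λE₁/(1 + λh₁).
Solve for λ: λE₁h₂ = E₂(1 + λh₁) → λ(E₁h₂ − E₂h₁) = E₂ → λ = E₂/(E₁h₂ − E₂h₁).
λ = 12/(14×55 − 12×31) = 12/398 = 0.03015 per s.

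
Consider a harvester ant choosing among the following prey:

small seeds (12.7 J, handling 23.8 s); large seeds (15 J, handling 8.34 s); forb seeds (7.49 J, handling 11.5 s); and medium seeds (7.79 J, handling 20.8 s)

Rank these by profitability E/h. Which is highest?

large seeds

In descending order of E/h:
large seeds: 15/8.34 = 1.8 J/s
forb seeds: 7.49/11.5 = 0.651 J/s
small seeds: 12.7/23.8 = 0.534 J/s
medium seeds: 7.79/20.8 = 0.375 J/s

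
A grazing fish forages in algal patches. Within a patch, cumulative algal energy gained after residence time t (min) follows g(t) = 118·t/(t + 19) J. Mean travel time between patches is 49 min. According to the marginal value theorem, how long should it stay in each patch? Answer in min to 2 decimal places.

Maximise g(t)/(T+t): set derivative to zero → g'(t)(T+t) = g(t).
g'(t) = 118·19/(t + 19)². Setting 118·19/(t+19)² = 118t/[(t+19)(49+t)] gives 19(49+t) = t(t+19), so t² = 19×49 = 931.
t* = √931 = 30.51 min.

30.51 min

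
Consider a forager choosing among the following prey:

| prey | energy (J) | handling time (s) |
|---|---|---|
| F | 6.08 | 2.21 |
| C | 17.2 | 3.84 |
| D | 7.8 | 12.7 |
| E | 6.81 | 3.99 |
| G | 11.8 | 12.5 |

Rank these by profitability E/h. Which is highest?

C

In descending order of E/h:
C: 17.2/3.84 = 4.48 J/s
F: 6.08/2.21 = 2.75 J/s
E: 6.81/3.99 = 1.71 J/s
G: 11.8/12.5 = 0.944 J/s
D: 7.8/12.7 = 0.614 J/s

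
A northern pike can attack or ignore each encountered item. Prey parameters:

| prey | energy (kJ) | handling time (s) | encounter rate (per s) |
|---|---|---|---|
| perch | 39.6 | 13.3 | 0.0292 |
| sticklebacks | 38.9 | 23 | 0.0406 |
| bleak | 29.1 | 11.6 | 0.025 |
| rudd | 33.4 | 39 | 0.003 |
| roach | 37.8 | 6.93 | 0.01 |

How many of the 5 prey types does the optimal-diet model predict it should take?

Profitabilities (E/h, kJ/s): roach 5.45, perch 2.98, bleak 2.51, sticklebacks 1.69, rudd 0.856. Add prey in this order while the next type's profitability exceeds the intake rate on those already taken.
Rate on top 1: 0.3535. perch: 2.98 > 0.3535 → include.
Rate on top 2: 1.053. bleak: 2.51 > 1.053 → include.
Rate on top 3: 1.294. sticklebacks: 1.69 > 1.294 → include.
Rate on top 4: 1.432. rudd: 0.856 < 1.432 → exclude; stop.
Optimal diet: roach, perch, bleak, sticklebacks — 4 of 5 types.

4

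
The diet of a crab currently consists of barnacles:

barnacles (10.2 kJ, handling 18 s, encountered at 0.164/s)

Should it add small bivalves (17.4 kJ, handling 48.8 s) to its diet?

No

On barnacles alone, R = ΣλE/(1+Σλh) = 1.673/3.952 = 0.4233 kJ/s.
small bivalves: E/h = 17.4/48.8 = 0.3566 kJ/s.
0.3566 < 0.4233, so adding small bivalves would lower the average — exclude it.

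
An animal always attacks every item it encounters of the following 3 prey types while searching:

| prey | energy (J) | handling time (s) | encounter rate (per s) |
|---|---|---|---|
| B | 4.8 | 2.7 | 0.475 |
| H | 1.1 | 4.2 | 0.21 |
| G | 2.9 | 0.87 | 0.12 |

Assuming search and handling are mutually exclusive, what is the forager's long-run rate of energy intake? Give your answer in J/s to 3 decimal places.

R = Σλ_iE_i / (1 + Σλ_ih_i)
Numerator: 0.475×4.8 + 0.21×1.1 + 0.12×2.9 = 2.859
Denominator: 1 + 0.475×2.7 + 0.21×4.2 + 0.12×0.87 = 3.269
R = 2.859/3.269 = 0.8746 J/s

0.875 J/s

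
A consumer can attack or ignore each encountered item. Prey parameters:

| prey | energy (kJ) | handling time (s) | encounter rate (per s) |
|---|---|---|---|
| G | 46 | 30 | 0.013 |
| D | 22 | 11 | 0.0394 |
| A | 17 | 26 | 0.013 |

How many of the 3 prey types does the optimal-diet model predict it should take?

Rank by E/h (kJ/s): D 2, G 1.53, A 0.654. Include each in turn until the next type's E/h falls below the running intake rate.
Rate on top 1: 0.6047. G: 1.53 > 0.6047 → include.
Rate on top 2: 0.8033. A: 0.654 < 0.8033 → exclude; stop.
Optimal diet: D, G — 2 of 3 types.

2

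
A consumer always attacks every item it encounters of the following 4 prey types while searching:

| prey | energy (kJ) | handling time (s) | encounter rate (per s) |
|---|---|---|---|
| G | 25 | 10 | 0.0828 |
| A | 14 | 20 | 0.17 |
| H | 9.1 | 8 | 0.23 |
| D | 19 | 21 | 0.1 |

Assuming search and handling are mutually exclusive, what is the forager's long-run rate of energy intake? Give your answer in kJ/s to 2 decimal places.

R = (0.0828×25 + 0.17×14 + 0.23×9.1 + 0.1×19) / (1 + 0.0828×10 + 0.17×20 + 0.23×8 + 0.1×21) = 8.443/9.168 = 0.9209 kJ/s.

0.92 kJ/s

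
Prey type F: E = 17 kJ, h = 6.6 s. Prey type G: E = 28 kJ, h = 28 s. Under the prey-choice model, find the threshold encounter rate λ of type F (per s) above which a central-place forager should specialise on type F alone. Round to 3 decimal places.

The zero-one rule: include type G iff E₂/h₂ > λE₁/(1+λh₁). Equality gives the switch point.
λE₁h₂ = E₂ + λE₂h₁ ⇒ λ = E₂/(E₁h₂ − E₂h₁) = 28/(476 − 184.8) = 0.09615 per s.

0.096 per s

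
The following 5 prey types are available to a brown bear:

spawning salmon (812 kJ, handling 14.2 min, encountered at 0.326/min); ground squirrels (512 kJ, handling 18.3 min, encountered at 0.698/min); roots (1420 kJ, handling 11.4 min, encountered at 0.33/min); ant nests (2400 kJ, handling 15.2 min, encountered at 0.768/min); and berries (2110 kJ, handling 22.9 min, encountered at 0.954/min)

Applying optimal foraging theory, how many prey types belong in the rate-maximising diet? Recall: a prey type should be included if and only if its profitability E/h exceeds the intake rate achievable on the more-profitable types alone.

1

E/h in descending order: ant nests 158, roots 125, berries 92.1, spawning salmon 57.2, ground squirrels 28 kJ/min. The optimal diet is the largest prefix of this list for which every included type satisfies E_i/h_i > R on the types above it.
Rate on top 1: 145.4. roots: 125 < 145.4 → exclude; stop.
Optimal diet: ant nests — 1 of 5 types.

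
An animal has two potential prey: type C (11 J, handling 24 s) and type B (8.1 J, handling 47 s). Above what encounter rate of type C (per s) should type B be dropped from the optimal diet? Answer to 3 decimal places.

0.025 per s

Drop type B once their profitability E₂/h₂ falls below the rate achievable on type C alone: E₂/h₂ = λE₁/(1 + λh₁).
Solve for λ: λE₁h₂ = E₂(1 + λh₁) → λ(E₁h₂ − E₂h₁) = E₂ → λ = E₂/(E₁h₂ − E₂h₁).
λ = 8.1/(11×47 − 8.1×24) = 8.1/322.6 = 0.02511 per s.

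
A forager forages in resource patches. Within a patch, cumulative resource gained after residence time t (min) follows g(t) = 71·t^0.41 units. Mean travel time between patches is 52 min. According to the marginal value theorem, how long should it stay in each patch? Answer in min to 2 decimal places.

36.14 min

Optimal t* satisfies g'(t*) = g(t*)/(T + t*).
g'(t) = 0.41·71·t^-0.59. Setting 0.41·71·t^-0.59 = 71·t^0.41/(52+t) gives 0.41(52+t) = t, so 0.59·t = 0.41×52.
t* = 0.41×52/0.59 = 36.14 min.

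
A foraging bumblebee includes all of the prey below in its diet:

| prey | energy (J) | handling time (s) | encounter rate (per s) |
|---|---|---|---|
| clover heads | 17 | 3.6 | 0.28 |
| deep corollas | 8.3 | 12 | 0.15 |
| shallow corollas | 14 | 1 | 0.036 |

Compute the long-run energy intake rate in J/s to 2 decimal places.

R = (0.28×17 + 0.15×8.3 + 0.036×14) / (1 + 0.28×3.6 + 0.15×12 + 0.036×1) = 6.509/3.844 = 1.693 J/s.

1.69 J/s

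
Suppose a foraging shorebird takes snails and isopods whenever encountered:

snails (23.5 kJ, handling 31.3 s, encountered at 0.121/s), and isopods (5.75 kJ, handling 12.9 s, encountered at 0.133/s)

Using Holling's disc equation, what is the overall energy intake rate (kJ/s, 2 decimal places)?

0.55 kJ/s

R = (0.121×23.5 + 0.133×5.75) / (1 + 0.121×31.3 + 0.133×12.9) = 3.608/6.503 = 0.5549 kJ/s.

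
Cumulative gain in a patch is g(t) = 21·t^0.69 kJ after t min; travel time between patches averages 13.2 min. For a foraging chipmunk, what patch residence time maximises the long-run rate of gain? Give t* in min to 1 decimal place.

29.4 min

Optimal t* satisfies g'(t*) = g(t*)/(T + t*).
g'(t) = 0.69·21·t^-0.31. Setting 0.69·21·t^-0.31 = 21·t^0.69/(13.2+t) gives 0.69(13.2+t) = t, so 0.31·t = 0.69×13.2.
t* = 0.69×13.2/0.31 = 29.38 min.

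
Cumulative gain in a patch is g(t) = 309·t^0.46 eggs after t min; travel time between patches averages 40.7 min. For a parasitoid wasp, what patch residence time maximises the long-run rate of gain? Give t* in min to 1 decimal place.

By the marginal value theorem, leave when the instantaneous gain rate g'(t) equals the habitat-wide average g(t)/(T + t).
g'(t) = 0.46·309·t^-0.54. Setting 0.46·309·t^-0.54 = 309·t^0.46/(40.7+t) gives 0.46(40.7+t) = t, so 0.54·t = 0.46×40.7.
t* = 0.46×40.7/0.54 = 34.67 min.

34.7 min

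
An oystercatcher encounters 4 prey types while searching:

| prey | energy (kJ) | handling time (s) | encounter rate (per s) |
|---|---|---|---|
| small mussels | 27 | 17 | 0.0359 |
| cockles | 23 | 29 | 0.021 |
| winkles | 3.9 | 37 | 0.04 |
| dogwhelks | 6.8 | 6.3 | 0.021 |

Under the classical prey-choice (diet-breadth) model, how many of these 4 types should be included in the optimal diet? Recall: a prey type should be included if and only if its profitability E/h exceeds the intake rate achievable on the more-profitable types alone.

3

Rank by E/h (kJ/s): small mussels 1.59, dogwhelks 1.08, cockles 0.793, winkles 0.105. Include each in turn until the next type's E/h falls below the running intake rate.
Rate on top 1: 0.6019. dogwhelks: 1.08 > 0.6019 → include.
Rate on top 2: 0.6382. cockles: 0.793 > 0.6382 → include.
Rate on top 3: 0.6783. winkles: 0.105 < 0.6783 → exclude; stop.
Optimal diet: small mussels, dogwhelks, cockles — 3 of 4 types.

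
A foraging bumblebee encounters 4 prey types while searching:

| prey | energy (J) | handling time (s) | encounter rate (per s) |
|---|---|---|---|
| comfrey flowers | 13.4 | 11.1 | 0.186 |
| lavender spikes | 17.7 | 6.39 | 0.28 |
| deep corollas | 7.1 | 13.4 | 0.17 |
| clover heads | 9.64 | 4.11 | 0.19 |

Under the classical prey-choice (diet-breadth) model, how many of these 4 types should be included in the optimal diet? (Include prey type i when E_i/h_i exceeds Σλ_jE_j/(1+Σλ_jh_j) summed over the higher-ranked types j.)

E/h in descending order: lavender spikes 2.77, clover heads 2.35, comfrey flowers 1.21, deep corollas 0.53 J/s. The optimal diet is the largest prefix of this list for which every included type satisfies E_i/h_i > R on the types above it.
Rate on top 1: 1.777. clover heads: 2.35 > 1.777 → include.
Rate on top 2: 1.901. comfrey flowers: 1.21 < 1.901 → exclude; stop.
Optimal diet: lavender spikes, clover heads — 2 of 4 types.

2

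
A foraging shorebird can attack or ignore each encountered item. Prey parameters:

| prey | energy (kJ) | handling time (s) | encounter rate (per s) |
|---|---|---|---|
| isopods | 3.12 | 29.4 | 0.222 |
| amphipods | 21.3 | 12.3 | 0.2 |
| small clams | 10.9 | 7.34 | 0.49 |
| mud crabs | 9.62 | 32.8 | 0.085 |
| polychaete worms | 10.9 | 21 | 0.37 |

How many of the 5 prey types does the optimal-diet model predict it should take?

2

Profitabilities (E/h, kJ/s): amphipods 1.73, small clams 1.49, polychaete worms 0.519, mud crabs 0.293, isopods 0.106. Add prey in this order while the next type's profitability exceeds the intake rate on those already taken.
Rate on top 1: 1.231. small clams: 1.49 > 1.231 → include.
Rate on top 2: 1.361. polychaete worms: 0.519 < 1.361 → exclude; stop.
Optimal diet: amphipods, small clams — 2 of 5 types.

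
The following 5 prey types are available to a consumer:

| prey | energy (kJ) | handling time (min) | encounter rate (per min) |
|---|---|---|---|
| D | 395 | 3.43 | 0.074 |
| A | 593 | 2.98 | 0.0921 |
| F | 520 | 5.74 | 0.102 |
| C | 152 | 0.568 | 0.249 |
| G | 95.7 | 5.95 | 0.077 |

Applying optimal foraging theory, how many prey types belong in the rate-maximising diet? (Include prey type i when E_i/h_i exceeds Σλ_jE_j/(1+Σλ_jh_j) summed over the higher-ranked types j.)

4

Profitabilities (E/h, kJ/min): C 268, A 199, D 115, F 90.6, G 16.1. Add prey in this order while the next type's profitability exceeds the intake rate on those already taken.
Rate on top 1: 33.16. A: 199 > 33.16 → include.
Rate on top 2: 65.3. D: 115 > 65.3 → include.
Rate on top 3: 72.88. F: 90.6 > 72.88 → include.
Rate on top 4: 77.48. G: 16.1 < 77.48 → exclude; stop.
Optimal diet: C, A, D, F — 4 of 5 types.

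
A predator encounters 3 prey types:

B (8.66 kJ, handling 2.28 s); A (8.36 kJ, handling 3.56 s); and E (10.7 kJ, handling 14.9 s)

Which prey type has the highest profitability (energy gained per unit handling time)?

Profitability E/h (kJ/s): B = 8.66/2.28 = 3.8, A = 8.36/3.56 = 2.35, E = 10.7/14.9 = 0.718.
Ranked: B > A > E.

B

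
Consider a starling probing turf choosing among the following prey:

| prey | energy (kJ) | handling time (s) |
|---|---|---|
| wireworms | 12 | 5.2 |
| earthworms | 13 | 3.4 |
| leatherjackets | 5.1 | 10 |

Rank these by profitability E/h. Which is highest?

Profitability E/h (kJ/s): wireworms = 12/5.2 = 2.31, earthworms = 13/3.4 = 3.82, leatherjackets = 5.1/10 = 0.51.
Ranked: earthworms > wireworms > leatherjackets.

earthworms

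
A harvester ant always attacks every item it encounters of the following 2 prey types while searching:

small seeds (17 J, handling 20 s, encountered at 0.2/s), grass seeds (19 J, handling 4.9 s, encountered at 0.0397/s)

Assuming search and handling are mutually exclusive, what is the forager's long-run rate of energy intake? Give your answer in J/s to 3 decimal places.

R = (0.2×17 + 0.0397×19) / (1 + 0.2×20 + 0.0397×4.9) = 4.154/5.195 = 0.7997 J/s.

0.800 J/s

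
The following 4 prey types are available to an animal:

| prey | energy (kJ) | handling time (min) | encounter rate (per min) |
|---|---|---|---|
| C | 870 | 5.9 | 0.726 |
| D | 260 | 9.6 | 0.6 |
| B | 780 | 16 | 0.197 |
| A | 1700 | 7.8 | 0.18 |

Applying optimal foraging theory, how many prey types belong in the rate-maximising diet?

Profitabilities (E/h, kJ/min): A 218, C 147, B 48.8, D 27.1. Add prey in this order while the next type's profitability exceeds the intake rate on those already taken.
Rate on top 1: 127.3. C: 147 > 127.3 → include.
Rate on top 2: 140.2. B: 48.8 < 140.2 → exclude; stop.
Optimal diet: A, C — 2 of 4 types.

2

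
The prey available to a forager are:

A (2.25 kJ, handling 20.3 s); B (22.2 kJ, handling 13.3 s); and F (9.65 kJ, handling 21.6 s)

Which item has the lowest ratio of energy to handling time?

In descending order of E/h:
B: 22.2/13.3 = 1.67 kJ/s
F: 9.65/21.6 = 0.447 kJ/s
A: 2.25/20.3 = 0.111 kJ/s

A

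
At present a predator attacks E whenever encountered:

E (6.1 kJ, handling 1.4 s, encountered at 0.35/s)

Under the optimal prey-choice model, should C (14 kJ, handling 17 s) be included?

No

On E alone, R = ΣλE/(1+Σλh) = 2.135/1.49 = 1.433 kJ/s.
Profitability of C: 14/17 = 0.8235 kJ/s.
0.8235 < 1.433, so adding C would lower the average — exclude it.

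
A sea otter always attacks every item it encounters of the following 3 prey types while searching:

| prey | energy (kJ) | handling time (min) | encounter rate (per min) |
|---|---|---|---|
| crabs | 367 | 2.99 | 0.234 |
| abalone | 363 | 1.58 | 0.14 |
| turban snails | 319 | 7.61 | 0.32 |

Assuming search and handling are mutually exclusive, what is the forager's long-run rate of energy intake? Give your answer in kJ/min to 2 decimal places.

R = (0.234×367 + 0.14×363 + 0.32×319) / (1 + 0.234×2.99 + 0.14×1.58 + 0.32×7.61) = 238.8/4.356 = 54.82 kJ/min.

54.82 kJ/min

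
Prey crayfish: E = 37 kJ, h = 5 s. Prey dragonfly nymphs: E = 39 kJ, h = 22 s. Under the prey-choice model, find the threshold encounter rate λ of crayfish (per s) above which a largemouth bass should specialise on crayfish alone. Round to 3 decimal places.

The zero-one rule: include dragonfly nymphs iff E₂/h₂ > λE₁/(1+λh₁). Equality gives the switch point.
λE₁h₂ = E₂ + λE₂h₁ ⇒ λ = E₂/(E₁h₂ − E₂h₁) = 39/(814 − 195) = 0.063 per s.

0.063 per s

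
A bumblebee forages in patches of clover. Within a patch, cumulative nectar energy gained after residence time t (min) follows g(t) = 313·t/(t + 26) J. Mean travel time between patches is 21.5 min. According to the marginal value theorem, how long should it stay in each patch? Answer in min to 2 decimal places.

23.64 min

Maximise g(t)/(T+t): set derivative to zero → g'(t)(T+t) = g(t).
g'(t) = 313·26/(t + 26)². Setting 313·26/(t+26)² = 313t/[(t+26)(21.5+t)] gives 26(21.5+t) = t(t+26), so t² = 26×21.5 = 559.
t* = √559 = 23.64 min.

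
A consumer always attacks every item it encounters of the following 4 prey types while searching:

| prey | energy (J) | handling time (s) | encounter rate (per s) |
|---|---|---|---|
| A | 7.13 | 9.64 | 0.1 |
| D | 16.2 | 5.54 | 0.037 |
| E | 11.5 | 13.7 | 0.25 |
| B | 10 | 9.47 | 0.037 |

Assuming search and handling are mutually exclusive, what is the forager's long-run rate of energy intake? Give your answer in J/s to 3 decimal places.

0.767 J/s

Energy encountered per unit search time: 0.1×7.13 + 0.037×16.2 + 0.25×11.5 + 0.037×10 = 4.557 J/s.
Handling time per unit search time: 0.1×9.64 + 0.037×5.54 + 0.25×13.7 + 0.037×9.47 = 4.944.
Rate = 4.557/(1 + 4.944) = 0.7667 J/s.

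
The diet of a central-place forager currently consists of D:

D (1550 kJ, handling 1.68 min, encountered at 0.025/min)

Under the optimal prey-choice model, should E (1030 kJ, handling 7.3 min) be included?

Yes

Intake rate on the current diet: R = (0.025×1550) / (1 + 0.025×1.68) = 38.75/1.042 = 37.19 kJ/min.
Profitability of E: 1030/7.3 = 141.1 kJ/min.
141.1 > 37.19, so adding E raises the average — include it.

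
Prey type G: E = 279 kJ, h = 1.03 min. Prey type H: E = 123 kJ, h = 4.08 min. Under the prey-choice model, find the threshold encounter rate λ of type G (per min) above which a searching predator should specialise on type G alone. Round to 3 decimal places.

0.122 per min

The zero-one rule: include type H iff E₂/h₂ > λE₁/(1+λh₁). Equality gives the switch point.
λE₁h₂ = E₂ + λE₂h₁ ⇒ λ = E₂/(E₁h₂ − E₂h₁) = 123/(1138 − 126.7) = 0.1216 per min.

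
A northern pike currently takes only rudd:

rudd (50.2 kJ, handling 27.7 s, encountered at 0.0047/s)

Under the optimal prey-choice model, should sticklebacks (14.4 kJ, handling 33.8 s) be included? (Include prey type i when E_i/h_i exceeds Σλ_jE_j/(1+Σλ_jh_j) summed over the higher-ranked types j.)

Yes

Intake rate on the current diet: R = (0.0047×50.2) / (1 + 0.0047×27.7) = 0.2359/1.13 = 0.2088 kJ/s.
sticklebacks: E/h = 14.4/33.8 = 0.426 kJ/s.
0.426 > 0.2088, so adding sticklebacks raises the average — include it.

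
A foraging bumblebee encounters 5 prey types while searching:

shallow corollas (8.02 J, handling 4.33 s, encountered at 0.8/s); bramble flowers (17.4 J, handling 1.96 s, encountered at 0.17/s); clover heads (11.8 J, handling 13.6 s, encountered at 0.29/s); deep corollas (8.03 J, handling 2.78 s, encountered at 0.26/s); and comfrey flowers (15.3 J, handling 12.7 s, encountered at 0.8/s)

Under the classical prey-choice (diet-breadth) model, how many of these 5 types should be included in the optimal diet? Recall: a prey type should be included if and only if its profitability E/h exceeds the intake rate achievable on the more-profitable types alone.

2

E/h in descending order: bramble flowers 8.88, deep corollas 2.89, shallow corollas 1.85, comfrey flowers 1.2, clover heads 0.868 J/s. The optimal diet is the largest prefix of this list for which every included type satisfies E_i/h_i > R on the types above it.
Rate on top 1: 2.219. deep corollas: 2.89 > 2.219 → include.
Rate on top 2: 2.454. shallow corollas: 1.85 < 2.454 → exclude; stop.
Optimal diet: bramble flowers, deep corollas — 2 of 5 types.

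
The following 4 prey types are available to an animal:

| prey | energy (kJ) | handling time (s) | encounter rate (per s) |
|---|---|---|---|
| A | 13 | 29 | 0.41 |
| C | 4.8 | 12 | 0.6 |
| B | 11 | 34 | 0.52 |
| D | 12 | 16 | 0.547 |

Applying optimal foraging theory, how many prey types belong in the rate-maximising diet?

1

Rank by E/h (kJ/s): D 0.75, A 0.448, C 0.4, B 0.324. Include each in turn until the next type's E/h falls below the running intake rate.
Rate on top 1: 0.6731. A: 0.448 < 0.6731 → exclude; stop.
Optimal diet: D — 1 of 4 types.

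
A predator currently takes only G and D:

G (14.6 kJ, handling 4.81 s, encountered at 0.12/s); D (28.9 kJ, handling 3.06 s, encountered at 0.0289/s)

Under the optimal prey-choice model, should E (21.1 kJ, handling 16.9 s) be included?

No

Intake rate on the current diet: R = (0.12×14.6 + 0.0289×28.9) / (1 + 0.12×4.81 + 0.0289×3.06) = 2.587/1.666 = 1.553 kJ/s.
Profitability of E: 21.1/16.9 = 1.249 kJ/s.
Since 1.249 < R, time spent handling E is better spent searching.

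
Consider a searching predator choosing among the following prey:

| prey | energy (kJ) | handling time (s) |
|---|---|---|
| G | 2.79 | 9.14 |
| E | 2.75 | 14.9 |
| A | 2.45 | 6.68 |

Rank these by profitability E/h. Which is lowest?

E

In descending order of E/h:
A: 2.45/6.68 = 0.367 kJ/s
G: 2.79/9.14 = 0.305 kJ/s
E: 2.75/14.9 = 0.185 kJ/s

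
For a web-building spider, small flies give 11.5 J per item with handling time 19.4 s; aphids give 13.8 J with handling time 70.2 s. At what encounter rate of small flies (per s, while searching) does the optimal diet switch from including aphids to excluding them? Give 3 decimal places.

At the threshold, the rate on small flies alone equals the profitability of aphids: λ·11.5/(1 + λ·19.4) = 13.8/70.2 = 0.1966.
Rearranging, λ(11.5 − 0.1966×19.4) = 0.1966, so λ = 0.1966/7.686 = 0.02558 per s.

0.026 per s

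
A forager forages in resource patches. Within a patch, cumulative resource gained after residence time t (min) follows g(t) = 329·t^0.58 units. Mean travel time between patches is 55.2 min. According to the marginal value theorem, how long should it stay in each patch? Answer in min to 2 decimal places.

By the marginal value theorem, leave when the instantaneous gain rate g'(t) equals the habitat-wide average g(t)/(T + t).
g'(t) = 0.58·329·t^-0.42. Setting 0.58·329·t^-0.42 = 329·t^0.58/(55.2+t) gives 0.58(55.2+t) = t, so 0.42·t = 0.58×55.2.
t* = 0.58×55.2/0.42 = 76.23 min.

76.23 min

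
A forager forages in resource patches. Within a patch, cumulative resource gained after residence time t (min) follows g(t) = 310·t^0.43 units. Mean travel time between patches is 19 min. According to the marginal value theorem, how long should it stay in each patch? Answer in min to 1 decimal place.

14.3 min

By the marginal value theorem, leave when the instantaneous gain rate g'(t) equals the habitat-wide average g(t)/(T + t).
g'(t) = 0.43·310·t^-0.57. Setting 0.43·310·t^-0.57 = 310·t^0.43/(19+t) gives 0.43(19+t) = t, so 0.57·t = 0.43×19.
t* = 0.43×19/0.57 = 14.33 min.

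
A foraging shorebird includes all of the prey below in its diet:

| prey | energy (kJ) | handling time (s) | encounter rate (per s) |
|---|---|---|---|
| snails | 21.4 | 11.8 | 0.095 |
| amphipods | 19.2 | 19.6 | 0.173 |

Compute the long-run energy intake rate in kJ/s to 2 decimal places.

0.97 kJ/s

Energy encountered per unit search time: 0.095×21.4 + 0.173×19.2 = 5.355 kJ/s.
Handling time per unit search time: 0.095×11.8 + 0.173×19.6 = 4.512.
Rate = 5.355/(1 + 4.512) = 0.9715 kJ/s.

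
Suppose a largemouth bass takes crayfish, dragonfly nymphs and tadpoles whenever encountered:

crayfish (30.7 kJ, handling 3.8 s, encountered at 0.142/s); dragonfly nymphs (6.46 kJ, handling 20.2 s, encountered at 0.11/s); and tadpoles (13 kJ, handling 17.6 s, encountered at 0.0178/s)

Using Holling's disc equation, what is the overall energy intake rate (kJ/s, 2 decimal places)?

R = (0.142×30.7 + 0.11×6.46 + 0.0178×13) / (1 + 0.142×3.8 + 0.11×20.2 + 0.0178×17.6) = 5.301/4.075 = 1.301 kJ/s.

1.30 kJ/s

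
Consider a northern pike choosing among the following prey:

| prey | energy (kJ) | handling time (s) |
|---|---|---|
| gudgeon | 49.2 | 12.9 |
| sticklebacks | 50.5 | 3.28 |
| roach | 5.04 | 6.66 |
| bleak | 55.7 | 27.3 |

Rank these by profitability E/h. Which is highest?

sticklebacks

In descending order of E/h:
sticklebacks: 50.5/3.28 = 15.4 kJ/s
gudgeon: 49.2/12.9 = 3.81 kJ/s
bleak: 55.7/27.3 = 2.04 kJ/s
roach: 5.04/6.66 = 0.757 kJ/s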